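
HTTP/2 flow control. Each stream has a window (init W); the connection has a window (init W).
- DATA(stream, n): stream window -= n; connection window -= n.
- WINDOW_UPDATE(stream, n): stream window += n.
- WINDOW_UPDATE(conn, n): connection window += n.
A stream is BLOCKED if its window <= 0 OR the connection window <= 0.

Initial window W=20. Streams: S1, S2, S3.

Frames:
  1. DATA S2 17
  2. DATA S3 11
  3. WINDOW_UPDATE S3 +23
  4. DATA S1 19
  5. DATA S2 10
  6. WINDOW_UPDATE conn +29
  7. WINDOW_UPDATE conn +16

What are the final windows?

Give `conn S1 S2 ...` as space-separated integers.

Answer: 8 1 -7 32

Derivation:
Op 1: conn=3 S1=20 S2=3 S3=20 blocked=[]
Op 2: conn=-8 S1=20 S2=3 S3=9 blocked=[1, 2, 3]
Op 3: conn=-8 S1=20 S2=3 S3=32 blocked=[1, 2, 3]
Op 4: conn=-27 S1=1 S2=3 S3=32 blocked=[1, 2, 3]
Op 5: conn=-37 S1=1 S2=-7 S3=32 blocked=[1, 2, 3]
Op 6: conn=-8 S1=1 S2=-7 S3=32 blocked=[1, 2, 3]
Op 7: conn=8 S1=1 S2=-7 S3=32 blocked=[2]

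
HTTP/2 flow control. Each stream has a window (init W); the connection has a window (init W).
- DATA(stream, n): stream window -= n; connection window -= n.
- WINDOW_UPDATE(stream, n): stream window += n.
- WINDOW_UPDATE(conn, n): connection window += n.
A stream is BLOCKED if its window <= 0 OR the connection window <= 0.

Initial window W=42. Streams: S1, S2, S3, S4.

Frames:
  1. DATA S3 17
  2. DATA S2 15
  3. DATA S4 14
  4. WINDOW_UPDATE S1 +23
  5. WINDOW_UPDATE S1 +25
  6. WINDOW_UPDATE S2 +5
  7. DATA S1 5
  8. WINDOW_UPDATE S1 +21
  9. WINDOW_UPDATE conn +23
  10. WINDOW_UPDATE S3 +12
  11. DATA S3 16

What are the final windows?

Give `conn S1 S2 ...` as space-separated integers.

Answer: -2 106 32 21 28

Derivation:
Op 1: conn=25 S1=42 S2=42 S3=25 S4=42 blocked=[]
Op 2: conn=10 S1=42 S2=27 S3=25 S4=42 blocked=[]
Op 3: conn=-4 S1=42 S2=27 S3=25 S4=28 blocked=[1, 2, 3, 4]
Op 4: conn=-4 S1=65 S2=27 S3=25 S4=28 blocked=[1, 2, 3, 4]
Op 5: conn=-4 S1=90 S2=27 S3=25 S4=28 blocked=[1, 2, 3, 4]
Op 6: conn=-4 S1=90 S2=32 S3=25 S4=28 blocked=[1, 2, 3, 4]
Op 7: conn=-9 S1=85 S2=32 S3=25 S4=28 blocked=[1, 2, 3, 4]
Op 8: conn=-9 S1=106 S2=32 S3=25 S4=28 blocked=[1, 2, 3, 4]
Op 9: conn=14 S1=106 S2=32 S3=25 S4=28 blocked=[]
Op 10: conn=14 S1=106 S2=32 S3=37 S4=28 blocked=[]
Op 11: conn=-2 S1=106 S2=32 S3=21 S4=28 blocked=[1, 2, 3, 4]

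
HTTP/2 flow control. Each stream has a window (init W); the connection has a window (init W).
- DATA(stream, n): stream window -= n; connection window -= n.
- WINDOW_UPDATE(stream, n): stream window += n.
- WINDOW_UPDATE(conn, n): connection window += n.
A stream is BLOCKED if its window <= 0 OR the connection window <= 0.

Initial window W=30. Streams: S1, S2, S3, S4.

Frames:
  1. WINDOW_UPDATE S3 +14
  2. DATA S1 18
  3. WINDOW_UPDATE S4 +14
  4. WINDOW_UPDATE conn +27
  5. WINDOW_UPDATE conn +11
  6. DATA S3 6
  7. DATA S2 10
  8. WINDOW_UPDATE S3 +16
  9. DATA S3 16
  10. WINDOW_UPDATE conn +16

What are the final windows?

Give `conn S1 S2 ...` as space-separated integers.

Answer: 34 12 20 38 44

Derivation:
Op 1: conn=30 S1=30 S2=30 S3=44 S4=30 blocked=[]
Op 2: conn=12 S1=12 S2=30 S3=44 S4=30 blocked=[]
Op 3: conn=12 S1=12 S2=30 S3=44 S4=44 blocked=[]
Op 4: conn=39 S1=12 S2=30 S3=44 S4=44 blocked=[]
Op 5: conn=50 S1=12 S2=30 S3=44 S4=44 blocked=[]
Op 6: conn=44 S1=12 S2=30 S3=38 S4=44 blocked=[]
Op 7: conn=34 S1=12 S2=20 S3=38 S4=44 blocked=[]
Op 8: conn=34 S1=12 S2=20 S3=54 S4=44 blocked=[]
Op 9: conn=18 S1=12 S2=20 S3=38 S4=44 blocked=[]
Op 10: conn=34 S1=12 S2=20 S3=38 S4=44 blocked=[]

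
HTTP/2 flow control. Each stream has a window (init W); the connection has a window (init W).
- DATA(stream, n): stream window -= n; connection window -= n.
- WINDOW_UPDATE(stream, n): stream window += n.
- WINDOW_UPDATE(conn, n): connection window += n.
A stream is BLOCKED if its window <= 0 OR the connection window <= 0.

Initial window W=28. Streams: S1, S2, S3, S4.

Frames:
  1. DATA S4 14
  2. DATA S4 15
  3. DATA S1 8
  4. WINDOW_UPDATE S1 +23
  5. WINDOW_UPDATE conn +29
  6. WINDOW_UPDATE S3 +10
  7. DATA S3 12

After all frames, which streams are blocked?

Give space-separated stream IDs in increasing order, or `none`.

Op 1: conn=14 S1=28 S2=28 S3=28 S4=14 blocked=[]
Op 2: conn=-1 S1=28 S2=28 S3=28 S4=-1 blocked=[1, 2, 3, 4]
Op 3: conn=-9 S1=20 S2=28 S3=28 S4=-1 blocked=[1, 2, 3, 4]
Op 4: conn=-9 S1=43 S2=28 S3=28 S4=-1 blocked=[1, 2, 3, 4]
Op 5: conn=20 S1=43 S2=28 S3=28 S4=-1 blocked=[4]
Op 6: conn=20 S1=43 S2=28 S3=38 S4=-1 blocked=[4]
Op 7: conn=8 S1=43 S2=28 S3=26 S4=-1 blocked=[4]

Answer: S4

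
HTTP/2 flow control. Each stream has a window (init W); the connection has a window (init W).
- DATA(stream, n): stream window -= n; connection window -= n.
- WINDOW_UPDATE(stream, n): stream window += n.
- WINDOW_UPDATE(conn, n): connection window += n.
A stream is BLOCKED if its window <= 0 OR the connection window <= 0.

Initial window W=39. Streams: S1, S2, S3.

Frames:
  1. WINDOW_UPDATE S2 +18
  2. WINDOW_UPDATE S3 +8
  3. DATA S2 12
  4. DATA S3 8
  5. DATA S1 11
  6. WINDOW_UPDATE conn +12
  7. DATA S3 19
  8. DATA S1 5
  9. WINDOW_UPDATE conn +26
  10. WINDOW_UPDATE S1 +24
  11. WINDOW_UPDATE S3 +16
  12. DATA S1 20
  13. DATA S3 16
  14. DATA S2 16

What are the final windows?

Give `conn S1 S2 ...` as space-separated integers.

Op 1: conn=39 S1=39 S2=57 S3=39 blocked=[]
Op 2: conn=39 S1=39 S2=57 S3=47 blocked=[]
Op 3: conn=27 S1=39 S2=45 S3=47 blocked=[]
Op 4: conn=19 S1=39 S2=45 S3=39 blocked=[]
Op 5: conn=8 S1=28 S2=45 S3=39 blocked=[]
Op 6: conn=20 S1=28 S2=45 S3=39 blocked=[]
Op 7: conn=1 S1=28 S2=45 S3=20 blocked=[]
Op 8: conn=-4 S1=23 S2=45 S3=20 blocked=[1, 2, 3]
Op 9: conn=22 S1=23 S2=45 S3=20 blocked=[]
Op 10: conn=22 S1=47 S2=45 S3=20 blocked=[]
Op 11: conn=22 S1=47 S2=45 S3=36 blocked=[]
Op 12: conn=2 S1=27 S2=45 S3=36 blocked=[]
Op 13: conn=-14 S1=27 S2=45 S3=20 blocked=[1, 2, 3]
Op 14: conn=-30 S1=27 S2=29 S3=20 blocked=[1, 2, 3]

Answer: -30 27 29 20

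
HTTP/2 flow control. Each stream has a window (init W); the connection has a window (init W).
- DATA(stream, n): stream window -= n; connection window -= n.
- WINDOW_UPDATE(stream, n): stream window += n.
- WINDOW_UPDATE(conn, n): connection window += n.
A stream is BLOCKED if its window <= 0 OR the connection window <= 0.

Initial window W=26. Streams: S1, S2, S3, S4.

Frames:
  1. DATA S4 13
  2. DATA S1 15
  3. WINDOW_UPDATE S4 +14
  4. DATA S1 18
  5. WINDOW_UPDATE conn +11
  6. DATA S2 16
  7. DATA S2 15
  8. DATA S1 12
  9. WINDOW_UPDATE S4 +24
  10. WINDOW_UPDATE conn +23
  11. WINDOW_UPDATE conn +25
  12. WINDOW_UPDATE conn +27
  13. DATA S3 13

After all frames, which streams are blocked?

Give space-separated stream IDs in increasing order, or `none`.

Answer: S1 S2

Derivation:
Op 1: conn=13 S1=26 S2=26 S3=26 S4=13 blocked=[]
Op 2: conn=-2 S1=11 S2=26 S3=26 S4=13 blocked=[1, 2, 3, 4]
Op 3: conn=-2 S1=11 S2=26 S3=26 S4=27 blocked=[1, 2, 3, 4]
Op 4: conn=-20 S1=-7 S2=26 S3=26 S4=27 blocked=[1, 2, 3, 4]
Op 5: conn=-9 S1=-7 S2=26 S3=26 S4=27 blocked=[1, 2, 3, 4]
Op 6: conn=-25 S1=-7 S2=10 S3=26 S4=27 blocked=[1, 2, 3, 4]
Op 7: conn=-40 S1=-7 S2=-5 S3=26 S4=27 blocked=[1, 2, 3, 4]
Op 8: conn=-52 S1=-19 S2=-5 S3=26 S4=27 blocked=[1, 2, 3, 4]
Op 9: conn=-52 S1=-19 S2=-5 S3=26 S4=51 blocked=[1, 2, 3, 4]
Op 10: conn=-29 S1=-19 S2=-5 S3=26 S4=51 blocked=[1, 2, 3, 4]
Op 11: conn=-4 S1=-19 S2=-5 S3=26 S4=51 blocked=[1, 2, 3, 4]
Op 12: conn=23 S1=-19 S2=-5 S3=26 S4=51 blocked=[1, 2]
Op 13: conn=10 S1=-19 S2=-5 S3=13 S4=51 blocked=[1, 2]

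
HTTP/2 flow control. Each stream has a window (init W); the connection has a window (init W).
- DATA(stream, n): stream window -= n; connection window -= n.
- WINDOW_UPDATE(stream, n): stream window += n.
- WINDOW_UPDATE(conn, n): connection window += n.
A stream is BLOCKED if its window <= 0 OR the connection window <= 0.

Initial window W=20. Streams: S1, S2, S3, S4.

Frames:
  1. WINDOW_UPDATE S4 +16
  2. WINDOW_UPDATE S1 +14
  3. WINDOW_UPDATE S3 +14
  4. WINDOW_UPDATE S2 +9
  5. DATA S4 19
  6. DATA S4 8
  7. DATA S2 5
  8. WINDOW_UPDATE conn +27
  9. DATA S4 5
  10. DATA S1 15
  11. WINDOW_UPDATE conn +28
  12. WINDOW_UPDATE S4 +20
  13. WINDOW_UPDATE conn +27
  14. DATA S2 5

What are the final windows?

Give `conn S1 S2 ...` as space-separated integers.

Answer: 45 19 19 34 24

Derivation:
Op 1: conn=20 S1=20 S2=20 S3=20 S4=36 blocked=[]
Op 2: conn=20 S1=34 S2=20 S3=20 S4=36 blocked=[]
Op 3: conn=20 S1=34 S2=20 S3=34 S4=36 blocked=[]
Op 4: conn=20 S1=34 S2=29 S3=34 S4=36 blocked=[]
Op 5: conn=1 S1=34 S2=29 S3=34 S4=17 blocked=[]
Op 6: conn=-7 S1=34 S2=29 S3=34 S4=9 blocked=[1, 2, 3, 4]
Op 7: conn=-12 S1=34 S2=24 S3=34 S4=9 blocked=[1, 2, 3, 4]
Op 8: conn=15 S1=34 S2=24 S3=34 S4=9 blocked=[]
Op 9: conn=10 S1=34 S2=24 S3=34 S4=4 blocked=[]
Op 10: conn=-5 S1=19 S2=24 S3=34 S4=4 blocked=[1, 2, 3, 4]
Op 11: conn=23 S1=19 S2=24 S3=34 S4=4 blocked=[]
Op 12: conn=23 S1=19 S2=24 S3=34 S4=24 blocked=[]
Op 13: conn=50 S1=19 S2=24 S3=34 S4=24 blocked=[]
Op 14: conn=45 S1=19 S2=19 S3=34 S4=24 blocked=[]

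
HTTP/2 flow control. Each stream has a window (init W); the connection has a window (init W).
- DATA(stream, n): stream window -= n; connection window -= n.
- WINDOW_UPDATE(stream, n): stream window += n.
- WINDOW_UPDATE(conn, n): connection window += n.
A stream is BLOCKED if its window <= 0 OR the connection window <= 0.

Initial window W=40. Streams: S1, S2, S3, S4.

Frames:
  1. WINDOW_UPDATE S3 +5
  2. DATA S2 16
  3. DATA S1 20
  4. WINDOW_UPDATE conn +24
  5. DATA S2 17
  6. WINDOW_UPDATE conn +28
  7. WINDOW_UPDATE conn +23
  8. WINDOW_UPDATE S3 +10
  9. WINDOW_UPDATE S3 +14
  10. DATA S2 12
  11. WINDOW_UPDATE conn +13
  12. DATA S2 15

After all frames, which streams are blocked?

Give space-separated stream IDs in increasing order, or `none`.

Op 1: conn=40 S1=40 S2=40 S3=45 S4=40 blocked=[]
Op 2: conn=24 S1=40 S2=24 S3=45 S4=40 blocked=[]
Op 3: conn=4 S1=20 S2=24 S3=45 S4=40 blocked=[]
Op 4: conn=28 S1=20 S2=24 S3=45 S4=40 blocked=[]
Op 5: conn=11 S1=20 S2=7 S3=45 S4=40 blocked=[]
Op 6: conn=39 S1=20 S2=7 S3=45 S4=40 blocked=[]
Op 7: conn=62 S1=20 S2=7 S3=45 S4=40 blocked=[]
Op 8: conn=62 S1=20 S2=7 S3=55 S4=40 blocked=[]
Op 9: conn=62 S1=20 S2=7 S3=69 S4=40 blocked=[]
Op 10: conn=50 S1=20 S2=-5 S3=69 S4=40 blocked=[2]
Op 11: conn=63 S1=20 S2=-5 S3=69 S4=40 blocked=[2]
Op 12: conn=48 S1=20 S2=-20 S3=69 S4=40 blocked=[2]

Answer: S2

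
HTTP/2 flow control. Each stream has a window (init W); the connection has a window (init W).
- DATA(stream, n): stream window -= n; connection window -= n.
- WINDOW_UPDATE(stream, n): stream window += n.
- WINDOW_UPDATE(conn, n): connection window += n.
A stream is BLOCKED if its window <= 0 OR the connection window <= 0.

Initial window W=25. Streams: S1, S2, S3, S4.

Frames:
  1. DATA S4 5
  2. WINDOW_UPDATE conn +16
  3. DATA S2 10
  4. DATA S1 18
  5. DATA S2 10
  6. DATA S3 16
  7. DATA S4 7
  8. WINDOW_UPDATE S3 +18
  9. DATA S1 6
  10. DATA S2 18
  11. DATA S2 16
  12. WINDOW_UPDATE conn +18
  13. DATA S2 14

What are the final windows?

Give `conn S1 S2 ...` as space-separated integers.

Op 1: conn=20 S1=25 S2=25 S3=25 S4=20 blocked=[]
Op 2: conn=36 S1=25 S2=25 S3=25 S4=20 blocked=[]
Op 3: conn=26 S1=25 S2=15 S3=25 S4=20 blocked=[]
Op 4: conn=8 S1=7 S2=15 S3=25 S4=20 blocked=[]
Op 5: conn=-2 S1=7 S2=5 S3=25 S4=20 blocked=[1, 2, 3, 4]
Op 6: conn=-18 S1=7 S2=5 S3=9 S4=20 blocked=[1, 2, 3, 4]
Op 7: conn=-25 S1=7 S2=5 S3=9 S4=13 blocked=[1, 2, 3, 4]
Op 8: conn=-25 S1=7 S2=5 S3=27 S4=13 blocked=[1, 2, 3, 4]
Op 9: conn=-31 S1=1 S2=5 S3=27 S4=13 blocked=[1, 2, 3, 4]
Op 10: conn=-49 S1=1 S2=-13 S3=27 S4=13 blocked=[1, 2, 3, 4]
Op 11: conn=-65 S1=1 S2=-29 S3=27 S4=13 blocked=[1, 2, 3, 4]
Op 12: conn=-47 S1=1 S2=-29 S3=27 S4=13 blocked=[1, 2, 3, 4]
Op 13: conn=-61 S1=1 S2=-43 S3=27 S4=13 blocked=[1, 2, 3, 4]

Answer: -61 1 -43 27 13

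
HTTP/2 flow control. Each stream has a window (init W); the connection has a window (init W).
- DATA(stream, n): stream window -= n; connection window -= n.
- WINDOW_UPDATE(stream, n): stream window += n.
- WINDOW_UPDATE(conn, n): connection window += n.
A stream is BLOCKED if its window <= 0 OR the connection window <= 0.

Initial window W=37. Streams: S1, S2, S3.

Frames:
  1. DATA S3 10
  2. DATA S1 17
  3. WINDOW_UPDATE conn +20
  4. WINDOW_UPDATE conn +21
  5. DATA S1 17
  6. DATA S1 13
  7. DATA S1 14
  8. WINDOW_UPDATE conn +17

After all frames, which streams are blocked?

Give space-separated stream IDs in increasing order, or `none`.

Op 1: conn=27 S1=37 S2=37 S3=27 blocked=[]
Op 2: conn=10 S1=20 S2=37 S3=27 blocked=[]
Op 3: conn=30 S1=20 S2=37 S3=27 blocked=[]
Op 4: conn=51 S1=20 S2=37 S3=27 blocked=[]
Op 5: conn=34 S1=3 S2=37 S3=27 blocked=[]
Op 6: conn=21 S1=-10 S2=37 S3=27 blocked=[1]
Op 7: conn=7 S1=-24 S2=37 S3=27 blocked=[1]
Op 8: conn=24 S1=-24 S2=37 S3=27 blocked=[1]

Answer: S1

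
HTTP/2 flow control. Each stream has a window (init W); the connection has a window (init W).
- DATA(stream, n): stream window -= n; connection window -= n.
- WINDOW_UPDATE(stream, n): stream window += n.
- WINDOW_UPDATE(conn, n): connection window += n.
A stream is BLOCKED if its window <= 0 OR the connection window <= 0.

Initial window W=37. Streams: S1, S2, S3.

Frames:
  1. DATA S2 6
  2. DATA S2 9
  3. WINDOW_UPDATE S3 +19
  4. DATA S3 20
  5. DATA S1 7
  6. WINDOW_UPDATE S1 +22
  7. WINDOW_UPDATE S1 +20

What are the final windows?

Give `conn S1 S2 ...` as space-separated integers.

Answer: -5 72 22 36

Derivation:
Op 1: conn=31 S1=37 S2=31 S3=37 blocked=[]
Op 2: conn=22 S1=37 S2=22 S3=37 blocked=[]
Op 3: conn=22 S1=37 S2=22 S3=56 blocked=[]
Op 4: conn=2 S1=37 S2=22 S3=36 blocked=[]
Op 5: conn=-5 S1=30 S2=22 S3=36 blocked=[1, 2, 3]
Op 6: conn=-5 S1=52 S2=22 S3=36 blocked=[1, 2, 3]
Op 7: conn=-5 S1=72 S2=22 S3=36 blocked=[1, 2, 3]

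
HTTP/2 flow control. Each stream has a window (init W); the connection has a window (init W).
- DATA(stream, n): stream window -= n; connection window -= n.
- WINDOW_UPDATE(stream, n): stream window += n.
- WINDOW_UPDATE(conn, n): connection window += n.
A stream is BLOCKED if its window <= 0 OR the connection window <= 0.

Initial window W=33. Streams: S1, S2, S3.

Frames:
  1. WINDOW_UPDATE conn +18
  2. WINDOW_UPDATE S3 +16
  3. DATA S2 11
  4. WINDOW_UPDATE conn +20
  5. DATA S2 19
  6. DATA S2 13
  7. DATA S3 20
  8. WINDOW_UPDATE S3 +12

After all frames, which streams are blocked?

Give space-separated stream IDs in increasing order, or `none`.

Answer: S2

Derivation:
Op 1: conn=51 S1=33 S2=33 S3=33 blocked=[]
Op 2: conn=51 S1=33 S2=33 S3=49 blocked=[]
Op 3: conn=40 S1=33 S2=22 S3=49 blocked=[]
Op 4: conn=60 S1=33 S2=22 S3=49 blocked=[]
Op 5: conn=41 S1=33 S2=3 S3=49 blocked=[]
Op 6: conn=28 S1=33 S2=-10 S3=49 blocked=[2]
Op 7: conn=8 S1=33 S2=-10 S3=29 blocked=[2]
Op 8: conn=8 S1=33 S2=-10 S3=41 blocked=[2]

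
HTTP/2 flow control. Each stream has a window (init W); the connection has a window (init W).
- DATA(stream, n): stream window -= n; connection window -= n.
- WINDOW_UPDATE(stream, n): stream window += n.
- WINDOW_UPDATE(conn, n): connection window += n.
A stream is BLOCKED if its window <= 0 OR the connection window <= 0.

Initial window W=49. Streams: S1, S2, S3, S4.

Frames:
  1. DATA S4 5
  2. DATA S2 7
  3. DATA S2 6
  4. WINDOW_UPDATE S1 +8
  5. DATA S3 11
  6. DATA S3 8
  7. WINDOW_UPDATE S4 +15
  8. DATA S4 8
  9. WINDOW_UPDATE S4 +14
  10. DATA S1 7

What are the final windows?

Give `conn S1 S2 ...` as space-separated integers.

Op 1: conn=44 S1=49 S2=49 S3=49 S4=44 blocked=[]
Op 2: conn=37 S1=49 S2=42 S3=49 S4=44 blocked=[]
Op 3: conn=31 S1=49 S2=36 S3=49 S4=44 blocked=[]
Op 4: conn=31 S1=57 S2=36 S3=49 S4=44 blocked=[]
Op 5: conn=20 S1=57 S2=36 S3=38 S4=44 blocked=[]
Op 6: conn=12 S1=57 S2=36 S3=30 S4=44 blocked=[]
Op 7: conn=12 S1=57 S2=36 S3=30 S4=59 blocked=[]
Op 8: conn=4 S1=57 S2=36 S3=30 S4=51 blocked=[]
Op 9: conn=4 S1=57 S2=36 S3=30 S4=65 blocked=[]
Op 10: conn=-3 S1=50 S2=36 S3=30 S4=65 blocked=[1, 2, 3, 4]

Answer: -3 50 36 30 65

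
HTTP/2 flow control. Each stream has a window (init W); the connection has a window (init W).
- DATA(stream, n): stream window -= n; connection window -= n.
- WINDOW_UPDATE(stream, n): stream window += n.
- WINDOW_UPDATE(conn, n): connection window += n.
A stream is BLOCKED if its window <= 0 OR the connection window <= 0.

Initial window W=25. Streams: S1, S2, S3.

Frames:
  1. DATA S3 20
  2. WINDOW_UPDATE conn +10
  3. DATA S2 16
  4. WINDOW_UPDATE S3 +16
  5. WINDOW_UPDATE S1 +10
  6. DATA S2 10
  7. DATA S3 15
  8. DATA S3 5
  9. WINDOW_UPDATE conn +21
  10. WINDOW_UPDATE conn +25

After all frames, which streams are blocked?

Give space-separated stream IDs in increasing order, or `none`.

Answer: S2

Derivation:
Op 1: conn=5 S1=25 S2=25 S3=5 blocked=[]
Op 2: conn=15 S1=25 S2=25 S3=5 blocked=[]
Op 3: conn=-1 S1=25 S2=9 S3=5 blocked=[1, 2, 3]
Op 4: conn=-1 S1=25 S2=9 S3=21 blocked=[1, 2, 3]
Op 5: conn=-1 S1=35 S2=9 S3=21 blocked=[1, 2, 3]
Op 6: conn=-11 S1=35 S2=-1 S3=21 blocked=[1, 2, 3]
Op 7: conn=-26 S1=35 S2=-1 S3=6 blocked=[1, 2, 3]
Op 8: conn=-31 S1=35 S2=-1 S3=1 blocked=[1, 2, 3]
Op 9: conn=-10 S1=35 S2=-1 S3=1 blocked=[1, 2, 3]
Op 10: conn=15 S1=35 S2=-1 S3=1 blocked=[2]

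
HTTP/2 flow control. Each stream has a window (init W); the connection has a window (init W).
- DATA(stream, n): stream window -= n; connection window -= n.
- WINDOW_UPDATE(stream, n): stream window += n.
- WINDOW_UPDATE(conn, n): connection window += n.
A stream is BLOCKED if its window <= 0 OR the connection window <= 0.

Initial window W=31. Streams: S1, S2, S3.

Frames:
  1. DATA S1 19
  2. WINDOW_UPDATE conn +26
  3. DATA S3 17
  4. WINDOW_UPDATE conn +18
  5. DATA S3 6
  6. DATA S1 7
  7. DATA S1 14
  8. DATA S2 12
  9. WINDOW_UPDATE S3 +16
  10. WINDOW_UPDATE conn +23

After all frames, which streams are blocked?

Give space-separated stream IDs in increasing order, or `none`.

Op 1: conn=12 S1=12 S2=31 S3=31 blocked=[]
Op 2: conn=38 S1=12 S2=31 S3=31 blocked=[]
Op 3: conn=21 S1=12 S2=31 S3=14 blocked=[]
Op 4: conn=39 S1=12 S2=31 S3=14 blocked=[]
Op 5: conn=33 S1=12 S2=31 S3=8 blocked=[]
Op 6: conn=26 S1=5 S2=31 S3=8 blocked=[]
Op 7: conn=12 S1=-9 S2=31 S3=8 blocked=[1]
Op 8: conn=0 S1=-9 S2=19 S3=8 blocked=[1, 2, 3]
Op 9: conn=0 S1=-9 S2=19 S3=24 blocked=[1, 2, 3]
Op 10: conn=23 S1=-9 S2=19 S3=24 blocked=[1]

Answer: S1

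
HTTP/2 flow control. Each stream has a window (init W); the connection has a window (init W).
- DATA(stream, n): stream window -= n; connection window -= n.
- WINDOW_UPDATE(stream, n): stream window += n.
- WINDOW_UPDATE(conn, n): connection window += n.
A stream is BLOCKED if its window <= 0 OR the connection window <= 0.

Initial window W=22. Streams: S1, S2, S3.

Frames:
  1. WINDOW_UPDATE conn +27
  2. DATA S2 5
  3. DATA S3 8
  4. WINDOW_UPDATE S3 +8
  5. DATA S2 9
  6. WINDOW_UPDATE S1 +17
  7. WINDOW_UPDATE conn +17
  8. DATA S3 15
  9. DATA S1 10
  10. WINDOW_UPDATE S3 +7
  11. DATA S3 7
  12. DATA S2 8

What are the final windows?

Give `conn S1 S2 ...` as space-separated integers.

Answer: 4 29 0 7

Derivation:
Op 1: conn=49 S1=22 S2=22 S3=22 blocked=[]
Op 2: conn=44 S1=22 S2=17 S3=22 blocked=[]
Op 3: conn=36 S1=22 S2=17 S3=14 blocked=[]
Op 4: conn=36 S1=22 S2=17 S3=22 blocked=[]
Op 5: conn=27 S1=22 S2=8 S3=22 blocked=[]
Op 6: conn=27 S1=39 S2=8 S3=22 blocked=[]
Op 7: conn=44 S1=39 S2=8 S3=22 blocked=[]
Op 8: conn=29 S1=39 S2=8 S3=7 blocked=[]
Op 9: conn=19 S1=29 S2=8 S3=7 blocked=[]
Op 10: conn=19 S1=29 S2=8 S3=14 blocked=[]
Op 11: conn=12 S1=29 S2=8 S3=7 blocked=[]
Op 12: conn=4 S1=29 S2=0 S3=7 blocked=[2]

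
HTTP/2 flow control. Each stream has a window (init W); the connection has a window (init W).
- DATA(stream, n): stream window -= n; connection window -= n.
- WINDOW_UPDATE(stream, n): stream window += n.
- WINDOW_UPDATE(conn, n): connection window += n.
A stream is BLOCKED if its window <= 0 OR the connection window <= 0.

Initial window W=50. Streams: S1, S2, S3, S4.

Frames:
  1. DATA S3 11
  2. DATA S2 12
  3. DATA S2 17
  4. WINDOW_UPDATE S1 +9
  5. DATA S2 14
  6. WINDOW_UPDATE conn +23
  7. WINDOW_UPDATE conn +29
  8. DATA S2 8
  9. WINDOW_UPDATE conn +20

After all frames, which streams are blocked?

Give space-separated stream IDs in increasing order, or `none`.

Answer: S2

Derivation:
Op 1: conn=39 S1=50 S2=50 S3=39 S4=50 blocked=[]
Op 2: conn=27 S1=50 S2=38 S3=39 S4=50 blocked=[]
Op 3: conn=10 S1=50 S2=21 S3=39 S4=50 blocked=[]
Op 4: conn=10 S1=59 S2=21 S3=39 S4=50 blocked=[]
Op 5: conn=-4 S1=59 S2=7 S3=39 S4=50 blocked=[1, 2, 3, 4]
Op 6: conn=19 S1=59 S2=7 S3=39 S4=50 blocked=[]
Op 7: conn=48 S1=59 S2=7 S3=39 S4=50 blocked=[]
Op 8: conn=40 S1=59 S2=-1 S3=39 S4=50 blocked=[2]
Op 9: conn=60 S1=59 S2=-1 S3=39 S4=50 blocked=[2]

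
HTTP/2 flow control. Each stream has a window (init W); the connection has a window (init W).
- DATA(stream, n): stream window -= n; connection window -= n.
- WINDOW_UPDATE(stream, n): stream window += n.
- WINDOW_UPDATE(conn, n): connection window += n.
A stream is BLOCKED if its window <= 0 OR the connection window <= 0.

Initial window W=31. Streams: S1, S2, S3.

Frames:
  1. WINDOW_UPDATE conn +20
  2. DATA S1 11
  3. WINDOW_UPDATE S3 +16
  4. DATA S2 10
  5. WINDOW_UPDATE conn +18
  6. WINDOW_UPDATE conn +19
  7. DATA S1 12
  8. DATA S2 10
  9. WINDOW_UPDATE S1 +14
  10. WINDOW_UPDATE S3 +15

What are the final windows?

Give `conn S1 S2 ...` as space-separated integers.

Op 1: conn=51 S1=31 S2=31 S3=31 blocked=[]
Op 2: conn=40 S1=20 S2=31 S3=31 blocked=[]
Op 3: conn=40 S1=20 S2=31 S3=47 blocked=[]
Op 4: conn=30 S1=20 S2=21 S3=47 blocked=[]
Op 5: conn=48 S1=20 S2=21 S3=47 blocked=[]
Op 6: conn=67 S1=20 S2=21 S3=47 blocked=[]
Op 7: conn=55 S1=8 S2=21 S3=47 blocked=[]
Op 8: conn=45 S1=8 S2=11 S3=47 blocked=[]
Op 9: conn=45 S1=22 S2=11 S3=47 blocked=[]
Op 10: conn=45 S1=22 S2=11 S3=62 blocked=[]

Answer: 45 22 11 62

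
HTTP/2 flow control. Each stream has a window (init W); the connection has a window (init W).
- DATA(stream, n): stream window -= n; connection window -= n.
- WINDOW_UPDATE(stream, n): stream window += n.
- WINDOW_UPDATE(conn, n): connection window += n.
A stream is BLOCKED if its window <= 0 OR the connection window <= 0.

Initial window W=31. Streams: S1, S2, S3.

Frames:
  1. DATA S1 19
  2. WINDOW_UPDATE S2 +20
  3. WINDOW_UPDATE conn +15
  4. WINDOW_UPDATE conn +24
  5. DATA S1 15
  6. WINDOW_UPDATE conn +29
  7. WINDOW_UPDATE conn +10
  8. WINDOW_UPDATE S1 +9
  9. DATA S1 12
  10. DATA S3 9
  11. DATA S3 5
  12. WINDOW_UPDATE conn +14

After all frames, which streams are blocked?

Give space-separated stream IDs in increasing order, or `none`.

Answer: S1

Derivation:
Op 1: conn=12 S1=12 S2=31 S3=31 blocked=[]
Op 2: conn=12 S1=12 S2=51 S3=31 blocked=[]
Op 3: conn=27 S1=12 S2=51 S3=31 blocked=[]
Op 4: conn=51 S1=12 S2=51 S3=31 blocked=[]
Op 5: conn=36 S1=-3 S2=51 S3=31 blocked=[1]
Op 6: conn=65 S1=-3 S2=51 S3=31 blocked=[1]
Op 7: conn=75 S1=-3 S2=51 S3=31 blocked=[1]
Op 8: conn=75 S1=6 S2=51 S3=31 blocked=[]
Op 9: conn=63 S1=-6 S2=51 S3=31 blocked=[1]
Op 10: conn=54 S1=-6 S2=51 S3=22 blocked=[1]
Op 11: conn=49 S1=-6 S2=51 S3=17 blocked=[1]
Op 12: conn=63 S1=-6 S2=51 S3=17 blocked=[1]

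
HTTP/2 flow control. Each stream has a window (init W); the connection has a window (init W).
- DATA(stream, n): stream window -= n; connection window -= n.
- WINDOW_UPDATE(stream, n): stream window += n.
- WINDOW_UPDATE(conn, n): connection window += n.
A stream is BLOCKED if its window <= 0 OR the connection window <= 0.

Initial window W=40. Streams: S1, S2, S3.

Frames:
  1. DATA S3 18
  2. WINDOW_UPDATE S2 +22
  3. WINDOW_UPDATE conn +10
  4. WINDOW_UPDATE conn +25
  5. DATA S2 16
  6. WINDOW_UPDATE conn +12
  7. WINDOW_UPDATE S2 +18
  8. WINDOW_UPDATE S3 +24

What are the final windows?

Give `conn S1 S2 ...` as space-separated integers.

Answer: 53 40 64 46

Derivation:
Op 1: conn=22 S1=40 S2=40 S3=22 blocked=[]
Op 2: conn=22 S1=40 S2=62 S3=22 blocked=[]
Op 3: conn=32 S1=40 S2=62 S3=22 blocked=[]
Op 4: conn=57 S1=40 S2=62 S3=22 blocked=[]
Op 5: conn=41 S1=40 S2=46 S3=22 blocked=[]
Op 6: conn=53 S1=40 S2=46 S3=22 blocked=[]
Op 7: conn=53 S1=40 S2=64 S3=22 blocked=[]
Op 8: conn=53 S1=40 S2=64 S3=46 blocked=[]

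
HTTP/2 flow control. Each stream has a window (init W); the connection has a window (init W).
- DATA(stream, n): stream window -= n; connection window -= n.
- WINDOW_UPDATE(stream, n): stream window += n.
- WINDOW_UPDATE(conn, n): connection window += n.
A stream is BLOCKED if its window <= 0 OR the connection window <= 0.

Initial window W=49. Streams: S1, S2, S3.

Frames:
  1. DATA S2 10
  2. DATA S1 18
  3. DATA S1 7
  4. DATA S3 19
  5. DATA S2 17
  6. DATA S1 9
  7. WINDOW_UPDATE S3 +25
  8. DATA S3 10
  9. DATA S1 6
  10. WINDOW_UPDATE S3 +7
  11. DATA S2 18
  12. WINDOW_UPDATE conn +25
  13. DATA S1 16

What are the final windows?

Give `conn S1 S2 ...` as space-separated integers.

Answer: -56 -7 4 52

Derivation:
Op 1: conn=39 S1=49 S2=39 S3=49 blocked=[]
Op 2: conn=21 S1=31 S2=39 S3=49 blocked=[]
Op 3: conn=14 S1=24 S2=39 S3=49 blocked=[]
Op 4: conn=-5 S1=24 S2=39 S3=30 blocked=[1, 2, 3]
Op 5: conn=-22 S1=24 S2=22 S3=30 blocked=[1, 2, 3]
Op 6: conn=-31 S1=15 S2=22 S3=30 blocked=[1, 2, 3]
Op 7: conn=-31 S1=15 S2=22 S3=55 blocked=[1, 2, 3]
Op 8: conn=-41 S1=15 S2=22 S3=45 blocked=[1, 2, 3]
Op 9: conn=-47 S1=9 S2=22 S3=45 blocked=[1, 2, 3]
Op 10: conn=-47 S1=9 S2=22 S3=52 blocked=[1, 2, 3]
Op 11: conn=-65 S1=9 S2=4 S3=52 blocked=[1, 2, 3]
Op 12: conn=-40 S1=9 S2=4 S3=52 blocked=[1, 2, 3]
Op 13: conn=-56 S1=-7 S2=4 S3=52 blocked=[1, 2, 3]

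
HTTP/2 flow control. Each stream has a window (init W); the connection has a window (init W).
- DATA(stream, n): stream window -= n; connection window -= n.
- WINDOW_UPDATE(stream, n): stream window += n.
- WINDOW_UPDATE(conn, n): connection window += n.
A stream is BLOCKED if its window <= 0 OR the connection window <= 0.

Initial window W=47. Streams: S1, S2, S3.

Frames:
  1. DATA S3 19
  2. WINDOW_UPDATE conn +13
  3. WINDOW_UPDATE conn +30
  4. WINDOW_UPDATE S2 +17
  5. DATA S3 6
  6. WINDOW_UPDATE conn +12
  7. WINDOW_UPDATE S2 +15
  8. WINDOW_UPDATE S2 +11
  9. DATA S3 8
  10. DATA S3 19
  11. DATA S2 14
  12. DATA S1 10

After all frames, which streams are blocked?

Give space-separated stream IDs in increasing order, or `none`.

Op 1: conn=28 S1=47 S2=47 S3=28 blocked=[]
Op 2: conn=41 S1=47 S2=47 S3=28 blocked=[]
Op 3: conn=71 S1=47 S2=47 S3=28 blocked=[]
Op 4: conn=71 S1=47 S2=64 S3=28 blocked=[]
Op 5: conn=65 S1=47 S2=64 S3=22 blocked=[]
Op 6: conn=77 S1=47 S2=64 S3=22 blocked=[]
Op 7: conn=77 S1=47 S2=79 S3=22 blocked=[]
Op 8: conn=77 S1=47 S2=90 S3=22 blocked=[]
Op 9: conn=69 S1=47 S2=90 S3=14 blocked=[]
Op 10: conn=50 S1=47 S2=90 S3=-5 blocked=[3]
Op 11: conn=36 S1=47 S2=76 S3=-5 blocked=[3]
Op 12: conn=26 S1=37 S2=76 S3=-5 blocked=[3]

Answer: S3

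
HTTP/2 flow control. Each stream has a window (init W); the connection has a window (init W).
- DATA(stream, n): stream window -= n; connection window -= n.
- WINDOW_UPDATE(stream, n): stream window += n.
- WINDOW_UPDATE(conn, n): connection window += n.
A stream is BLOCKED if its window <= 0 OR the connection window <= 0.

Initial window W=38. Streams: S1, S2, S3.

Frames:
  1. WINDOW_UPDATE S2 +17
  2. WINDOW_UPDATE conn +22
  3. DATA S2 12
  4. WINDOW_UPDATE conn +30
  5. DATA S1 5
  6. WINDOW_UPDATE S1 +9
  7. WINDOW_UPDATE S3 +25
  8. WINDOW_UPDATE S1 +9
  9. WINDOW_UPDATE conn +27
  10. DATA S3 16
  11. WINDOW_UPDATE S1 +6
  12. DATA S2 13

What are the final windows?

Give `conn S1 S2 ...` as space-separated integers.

Answer: 71 57 30 47

Derivation:
Op 1: conn=38 S1=38 S2=55 S3=38 blocked=[]
Op 2: conn=60 S1=38 S2=55 S3=38 blocked=[]
Op 3: conn=48 S1=38 S2=43 S3=38 blocked=[]
Op 4: conn=78 S1=38 S2=43 S3=38 blocked=[]
Op 5: conn=73 S1=33 S2=43 S3=38 blocked=[]
Op 6: conn=73 S1=42 S2=43 S3=38 blocked=[]
Op 7: conn=73 S1=42 S2=43 S3=63 blocked=[]
Op 8: conn=73 S1=51 S2=43 S3=63 blocked=[]
Op 9: conn=100 S1=51 S2=43 S3=63 blocked=[]
Op 10: conn=84 S1=51 S2=43 S3=47 blocked=[]
Op 11: conn=84 S1=57 S2=43 S3=47 blocked=[]
Op 12: conn=71 S1=57 S2=30 S3=47 blocked=[]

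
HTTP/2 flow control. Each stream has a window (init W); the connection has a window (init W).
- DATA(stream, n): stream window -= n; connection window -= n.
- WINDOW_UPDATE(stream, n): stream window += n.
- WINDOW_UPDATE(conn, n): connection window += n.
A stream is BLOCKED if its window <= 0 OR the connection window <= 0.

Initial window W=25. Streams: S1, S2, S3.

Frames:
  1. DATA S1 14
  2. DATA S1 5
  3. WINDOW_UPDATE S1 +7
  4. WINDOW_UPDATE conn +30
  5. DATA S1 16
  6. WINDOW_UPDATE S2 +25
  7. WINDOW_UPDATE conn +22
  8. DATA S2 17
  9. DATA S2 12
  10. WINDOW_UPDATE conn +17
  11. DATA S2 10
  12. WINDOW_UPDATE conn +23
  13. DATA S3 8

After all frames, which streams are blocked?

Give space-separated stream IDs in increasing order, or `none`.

Op 1: conn=11 S1=11 S2=25 S3=25 blocked=[]
Op 2: conn=6 S1=6 S2=25 S3=25 blocked=[]
Op 3: conn=6 S1=13 S2=25 S3=25 blocked=[]
Op 4: conn=36 S1=13 S2=25 S3=25 blocked=[]
Op 5: conn=20 S1=-3 S2=25 S3=25 blocked=[1]
Op 6: conn=20 S1=-3 S2=50 S3=25 blocked=[1]
Op 7: conn=42 S1=-3 S2=50 S3=25 blocked=[1]
Op 8: conn=25 S1=-3 S2=33 S3=25 blocked=[1]
Op 9: conn=13 S1=-3 S2=21 S3=25 blocked=[1]
Op 10: conn=30 S1=-3 S2=21 S3=25 blocked=[1]
Op 11: conn=20 S1=-3 S2=11 S3=25 blocked=[1]
Op 12: conn=43 S1=-3 S2=11 S3=25 blocked=[1]
Op 13: conn=35 S1=-3 S2=11 S3=17 blocked=[1]

Answer: S1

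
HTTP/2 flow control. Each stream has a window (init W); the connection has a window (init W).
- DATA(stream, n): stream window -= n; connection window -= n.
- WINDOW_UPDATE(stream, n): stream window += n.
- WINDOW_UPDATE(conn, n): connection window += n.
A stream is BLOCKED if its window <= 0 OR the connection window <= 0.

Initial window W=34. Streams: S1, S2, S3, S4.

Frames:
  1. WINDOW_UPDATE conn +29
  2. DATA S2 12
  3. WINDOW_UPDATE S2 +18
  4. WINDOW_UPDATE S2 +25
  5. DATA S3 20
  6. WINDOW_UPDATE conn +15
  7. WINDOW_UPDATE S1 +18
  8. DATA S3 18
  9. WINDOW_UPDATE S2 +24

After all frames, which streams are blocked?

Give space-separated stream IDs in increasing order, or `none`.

Answer: S3

Derivation:
Op 1: conn=63 S1=34 S2=34 S3=34 S4=34 blocked=[]
Op 2: conn=51 S1=34 S2=22 S3=34 S4=34 blocked=[]
Op 3: conn=51 S1=34 S2=40 S3=34 S4=34 blocked=[]
Op 4: conn=51 S1=34 S2=65 S3=34 S4=34 blocked=[]
Op 5: conn=31 S1=34 S2=65 S3=14 S4=34 blocked=[]
Op 6: conn=46 S1=34 S2=65 S3=14 S4=34 blocked=[]
Op 7: conn=46 S1=52 S2=65 S3=14 S4=34 blocked=[]
Op 8: conn=28 S1=52 S2=65 S3=-4 S4=34 blocked=[3]
Op 9: conn=28 S1=52 S2=89 S3=-4 S4=34 blocked=[3]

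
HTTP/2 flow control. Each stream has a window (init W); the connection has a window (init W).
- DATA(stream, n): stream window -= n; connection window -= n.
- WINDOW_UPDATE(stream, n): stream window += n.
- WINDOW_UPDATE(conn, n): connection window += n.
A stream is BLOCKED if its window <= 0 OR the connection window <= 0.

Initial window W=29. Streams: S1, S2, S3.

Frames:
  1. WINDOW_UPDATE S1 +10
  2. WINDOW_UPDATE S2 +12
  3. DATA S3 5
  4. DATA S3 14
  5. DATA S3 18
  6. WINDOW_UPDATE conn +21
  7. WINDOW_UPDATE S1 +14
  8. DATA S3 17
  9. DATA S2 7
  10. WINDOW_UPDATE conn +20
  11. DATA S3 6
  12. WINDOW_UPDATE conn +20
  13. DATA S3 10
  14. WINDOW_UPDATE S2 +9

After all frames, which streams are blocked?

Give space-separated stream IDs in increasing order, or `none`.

Answer: S3

Derivation:
Op 1: conn=29 S1=39 S2=29 S3=29 blocked=[]
Op 2: conn=29 S1=39 S2=41 S3=29 blocked=[]
Op 3: conn=24 S1=39 S2=41 S3=24 blocked=[]
Op 4: conn=10 S1=39 S2=41 S3=10 blocked=[]
Op 5: conn=-8 S1=39 S2=41 S3=-8 blocked=[1, 2, 3]
Op 6: conn=13 S1=39 S2=41 S3=-8 blocked=[3]
Op 7: conn=13 S1=53 S2=41 S3=-8 blocked=[3]
Op 8: conn=-4 S1=53 S2=41 S3=-25 blocked=[1, 2, 3]
Op 9: conn=-11 S1=53 S2=34 S3=-25 blocked=[1, 2, 3]
Op 10: conn=9 S1=53 S2=34 S3=-25 blocked=[3]
Op 11: conn=3 S1=53 S2=34 S3=-31 blocked=[3]
Op 12: conn=23 S1=53 S2=34 S3=-31 blocked=[3]
Op 13: conn=13 S1=53 S2=34 S3=-41 blocked=[3]
Op 14: conn=13 S1=53 S2=43 S3=-41 blocked=[3]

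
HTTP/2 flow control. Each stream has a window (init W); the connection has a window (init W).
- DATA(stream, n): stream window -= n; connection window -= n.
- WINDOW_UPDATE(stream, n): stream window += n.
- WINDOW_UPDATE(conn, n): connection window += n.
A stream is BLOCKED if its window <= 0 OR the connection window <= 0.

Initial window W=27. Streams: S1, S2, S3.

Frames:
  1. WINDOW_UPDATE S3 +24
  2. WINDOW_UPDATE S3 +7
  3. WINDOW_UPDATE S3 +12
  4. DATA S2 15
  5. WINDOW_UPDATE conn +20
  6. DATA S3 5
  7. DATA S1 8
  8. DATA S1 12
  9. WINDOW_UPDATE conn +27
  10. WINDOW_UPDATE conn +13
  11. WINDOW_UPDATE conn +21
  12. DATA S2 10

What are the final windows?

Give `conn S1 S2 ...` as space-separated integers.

Op 1: conn=27 S1=27 S2=27 S3=51 blocked=[]
Op 2: conn=27 S1=27 S2=27 S3=58 blocked=[]
Op 3: conn=27 S1=27 S2=27 S3=70 blocked=[]
Op 4: conn=12 S1=27 S2=12 S3=70 blocked=[]
Op 5: conn=32 S1=27 S2=12 S3=70 blocked=[]
Op 6: conn=27 S1=27 S2=12 S3=65 blocked=[]
Op 7: conn=19 S1=19 S2=12 S3=65 blocked=[]
Op 8: conn=7 S1=7 S2=12 S3=65 blocked=[]
Op 9: conn=34 S1=7 S2=12 S3=65 blocked=[]
Op 10: conn=47 S1=7 S2=12 S3=65 blocked=[]
Op 11: conn=68 S1=7 S2=12 S3=65 blocked=[]
Op 12: conn=58 S1=7 S2=2 S3=65 blocked=[]

Answer: 58 7 2 65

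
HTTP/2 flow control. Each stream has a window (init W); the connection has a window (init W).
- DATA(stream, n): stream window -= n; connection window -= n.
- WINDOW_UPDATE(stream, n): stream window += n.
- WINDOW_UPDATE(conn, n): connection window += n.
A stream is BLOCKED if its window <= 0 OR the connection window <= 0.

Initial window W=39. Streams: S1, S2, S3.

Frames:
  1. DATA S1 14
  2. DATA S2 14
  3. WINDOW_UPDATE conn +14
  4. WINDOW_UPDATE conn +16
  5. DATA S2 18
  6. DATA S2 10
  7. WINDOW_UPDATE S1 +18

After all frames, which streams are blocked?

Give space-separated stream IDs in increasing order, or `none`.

Answer: S2

Derivation:
Op 1: conn=25 S1=25 S2=39 S3=39 blocked=[]
Op 2: conn=11 S1=25 S2=25 S3=39 blocked=[]
Op 3: conn=25 S1=25 S2=25 S3=39 blocked=[]
Op 4: conn=41 S1=25 S2=25 S3=39 blocked=[]
Op 5: conn=23 S1=25 S2=7 S3=39 blocked=[]
Op 6: conn=13 S1=25 S2=-3 S3=39 blocked=[2]
Op 7: conn=13 S1=43 S2=-3 S3=39 blocked=[2]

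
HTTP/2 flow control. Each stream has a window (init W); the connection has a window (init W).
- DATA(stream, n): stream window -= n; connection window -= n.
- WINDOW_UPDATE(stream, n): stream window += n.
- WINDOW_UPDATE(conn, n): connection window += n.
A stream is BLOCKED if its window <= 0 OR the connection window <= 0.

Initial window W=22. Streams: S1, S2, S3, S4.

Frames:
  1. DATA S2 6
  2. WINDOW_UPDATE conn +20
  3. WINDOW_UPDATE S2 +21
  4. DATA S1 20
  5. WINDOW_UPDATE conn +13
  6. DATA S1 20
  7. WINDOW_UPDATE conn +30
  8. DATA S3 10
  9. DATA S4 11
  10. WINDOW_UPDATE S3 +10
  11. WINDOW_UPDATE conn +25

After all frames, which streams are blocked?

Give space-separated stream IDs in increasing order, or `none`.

Op 1: conn=16 S1=22 S2=16 S3=22 S4=22 blocked=[]
Op 2: conn=36 S1=22 S2=16 S3=22 S4=22 blocked=[]
Op 3: conn=36 S1=22 S2=37 S3=22 S4=22 blocked=[]
Op 4: conn=16 S1=2 S2=37 S3=22 S4=22 blocked=[]
Op 5: conn=29 S1=2 S2=37 S3=22 S4=22 blocked=[]
Op 6: conn=9 S1=-18 S2=37 S3=22 S4=22 blocked=[1]
Op 7: conn=39 S1=-18 S2=37 S3=22 S4=22 blocked=[1]
Op 8: conn=29 S1=-18 S2=37 S3=12 S4=22 blocked=[1]
Op 9: conn=18 S1=-18 S2=37 S3=12 S4=11 blocked=[1]
Op 10: conn=18 S1=-18 S2=37 S3=22 S4=11 blocked=[1]
Op 11: conn=43 S1=-18 S2=37 S3=22 S4=11 blocked=[1]

Answer: S1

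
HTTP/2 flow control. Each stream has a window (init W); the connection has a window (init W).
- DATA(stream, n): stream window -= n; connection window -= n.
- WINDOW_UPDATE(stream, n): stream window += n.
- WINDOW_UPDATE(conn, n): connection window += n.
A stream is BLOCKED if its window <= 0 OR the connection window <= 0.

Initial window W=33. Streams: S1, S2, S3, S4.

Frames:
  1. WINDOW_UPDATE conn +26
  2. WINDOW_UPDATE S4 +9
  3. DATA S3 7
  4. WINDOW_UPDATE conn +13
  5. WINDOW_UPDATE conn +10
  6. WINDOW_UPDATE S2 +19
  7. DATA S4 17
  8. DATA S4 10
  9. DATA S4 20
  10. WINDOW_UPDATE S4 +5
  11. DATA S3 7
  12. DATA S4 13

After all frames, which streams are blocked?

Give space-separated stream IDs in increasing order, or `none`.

Answer: S4

Derivation:
Op 1: conn=59 S1=33 S2=33 S3=33 S4=33 blocked=[]
Op 2: conn=59 S1=33 S2=33 S3=33 S4=42 blocked=[]
Op 3: conn=52 S1=33 S2=33 S3=26 S4=42 blocked=[]
Op 4: conn=65 S1=33 S2=33 S3=26 S4=42 blocked=[]
Op 5: conn=75 S1=33 S2=33 S3=26 S4=42 blocked=[]
Op 6: conn=75 S1=33 S2=52 S3=26 S4=42 blocked=[]
Op 7: conn=58 S1=33 S2=52 S3=26 S4=25 blocked=[]
Op 8: conn=48 S1=33 S2=52 S3=26 S4=15 blocked=[]
Op 9: conn=28 S1=33 S2=52 S3=26 S4=-5 blocked=[4]
Op 10: conn=28 S1=33 S2=52 S3=26 S4=0 blocked=[4]
Op 11: conn=21 S1=33 S2=52 S3=19 S4=0 blocked=[4]
Op 12: conn=8 S1=33 S2=52 S3=19 S4=-13 blocked=[4]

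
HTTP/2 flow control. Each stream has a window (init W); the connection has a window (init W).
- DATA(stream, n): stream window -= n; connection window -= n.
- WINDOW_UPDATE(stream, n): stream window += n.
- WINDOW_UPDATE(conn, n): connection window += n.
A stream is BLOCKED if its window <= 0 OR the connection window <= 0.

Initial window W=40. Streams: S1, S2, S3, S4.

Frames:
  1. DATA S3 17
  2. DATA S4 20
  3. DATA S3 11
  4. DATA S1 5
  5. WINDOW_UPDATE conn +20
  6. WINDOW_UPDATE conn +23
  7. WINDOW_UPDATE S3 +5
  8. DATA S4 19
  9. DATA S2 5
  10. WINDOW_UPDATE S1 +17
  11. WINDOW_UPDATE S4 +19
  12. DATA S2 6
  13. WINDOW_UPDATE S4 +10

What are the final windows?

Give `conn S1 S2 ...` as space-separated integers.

Answer: 0 52 29 17 30

Derivation:
Op 1: conn=23 S1=40 S2=40 S3=23 S4=40 blocked=[]
Op 2: conn=3 S1=40 S2=40 S3=23 S4=20 blocked=[]
Op 3: conn=-8 S1=40 S2=40 S3=12 S4=20 blocked=[1, 2, 3, 4]
Op 4: conn=-13 S1=35 S2=40 S3=12 S4=20 blocked=[1, 2, 3, 4]
Op 5: conn=7 S1=35 S2=40 S3=12 S4=20 blocked=[]
Op 6: conn=30 S1=35 S2=40 S3=12 S4=20 blocked=[]
Op 7: conn=30 S1=35 S2=40 S3=17 S4=20 blocked=[]
Op 8: conn=11 S1=35 S2=40 S3=17 S4=1 blocked=[]
Op 9: conn=6 S1=35 S2=35 S3=17 S4=1 blocked=[]
Op 10: conn=6 S1=52 S2=35 S3=17 S4=1 blocked=[]
Op 11: conn=6 S1=52 S2=35 S3=17 S4=20 blocked=[]
Op 12: conn=0 S1=52 S2=29 S3=17 S4=20 blocked=[1, 2, 3, 4]
Op 13: conn=0 S1=52 S2=29 S3=17 S4=30 blocked=[1, 2, 3, 4]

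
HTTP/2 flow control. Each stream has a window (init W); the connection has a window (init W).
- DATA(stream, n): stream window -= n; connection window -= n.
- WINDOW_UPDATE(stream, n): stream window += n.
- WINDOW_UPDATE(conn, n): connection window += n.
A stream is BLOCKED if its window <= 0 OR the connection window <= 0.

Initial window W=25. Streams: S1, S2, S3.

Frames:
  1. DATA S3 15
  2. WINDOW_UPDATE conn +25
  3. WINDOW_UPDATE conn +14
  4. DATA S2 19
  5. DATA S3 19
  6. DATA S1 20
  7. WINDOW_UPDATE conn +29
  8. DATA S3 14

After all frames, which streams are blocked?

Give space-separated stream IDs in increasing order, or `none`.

Op 1: conn=10 S1=25 S2=25 S3=10 blocked=[]
Op 2: conn=35 S1=25 S2=25 S3=10 blocked=[]
Op 3: conn=49 S1=25 S2=25 S3=10 blocked=[]
Op 4: conn=30 S1=25 S2=6 S3=10 blocked=[]
Op 5: conn=11 S1=25 S2=6 S3=-9 blocked=[3]
Op 6: conn=-9 S1=5 S2=6 S3=-9 blocked=[1, 2, 3]
Op 7: conn=20 S1=5 S2=6 S3=-9 blocked=[3]
Op 8: conn=6 S1=5 S2=6 S3=-23 blocked=[3]

Answer: S3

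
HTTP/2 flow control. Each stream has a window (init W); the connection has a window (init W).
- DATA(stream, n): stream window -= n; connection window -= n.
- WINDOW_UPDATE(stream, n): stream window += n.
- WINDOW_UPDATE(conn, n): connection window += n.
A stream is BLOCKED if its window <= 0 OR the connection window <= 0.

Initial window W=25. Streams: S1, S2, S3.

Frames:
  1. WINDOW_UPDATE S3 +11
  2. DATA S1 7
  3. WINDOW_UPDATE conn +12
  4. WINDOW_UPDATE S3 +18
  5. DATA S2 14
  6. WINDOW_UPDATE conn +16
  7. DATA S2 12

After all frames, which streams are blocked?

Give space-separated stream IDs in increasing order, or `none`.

Answer: S2

Derivation:
Op 1: conn=25 S1=25 S2=25 S3=36 blocked=[]
Op 2: conn=18 S1=18 S2=25 S3=36 blocked=[]
Op 3: conn=30 S1=18 S2=25 S3=36 blocked=[]
Op 4: conn=30 S1=18 S2=25 S3=54 blocked=[]
Op 5: conn=16 S1=18 S2=11 S3=54 blocked=[]
Op 6: conn=32 S1=18 S2=11 S3=54 blocked=[]
Op 7: conn=20 S1=18 S2=-1 S3=54 blocked=[2]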